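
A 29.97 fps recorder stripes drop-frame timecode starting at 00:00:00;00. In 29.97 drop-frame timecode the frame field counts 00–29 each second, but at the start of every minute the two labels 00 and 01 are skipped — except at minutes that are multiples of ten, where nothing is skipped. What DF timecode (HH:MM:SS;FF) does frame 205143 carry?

01:54:04;29

Each 10-minute DF block holds 10 × 60 × 30 − 9 × 2 = 17982 frames. 205143 ÷ 17982 → 11 full blocks, remainder 7341.
Within the partial block the first minute is 1800 frames and each further minute 1798, so 4 further minute boundaries passed. Total skipped labels = 18 × 11 + 2 × 4 = 206.
Non-drop label index = 205143 + 206 = 205349; at 30 labels/s that is 01:54:04:29, i.e. DF 01:54:04;29.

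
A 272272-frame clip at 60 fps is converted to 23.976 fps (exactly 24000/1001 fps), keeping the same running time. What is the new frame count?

108800 frames

Target frames = source frames × (target rate / source rate) = 272272 × (24000/1001)/(60) = 272272 × 400/1001 = 108800.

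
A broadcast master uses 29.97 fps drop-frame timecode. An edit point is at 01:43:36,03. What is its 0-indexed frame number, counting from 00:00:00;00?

As if non-drop at 30 labels/s: (1 × 3600 + 43 × 60 + 36) × 30 + 3 = 186483.
Minute boundaries passed: 103; those not divisible by 10: 103 − 10 = 93; dropped labels = 2 × 93 = 186.
Actual frame index = 186483 − 186 = 186297.

186297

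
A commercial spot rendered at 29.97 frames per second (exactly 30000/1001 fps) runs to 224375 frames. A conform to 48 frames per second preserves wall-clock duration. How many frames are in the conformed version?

359359 frames

Target frames = source frames × (target rate / source rate) = 224375 × (48)/(30000/1001) = 224375 × 1001/625 = 359359.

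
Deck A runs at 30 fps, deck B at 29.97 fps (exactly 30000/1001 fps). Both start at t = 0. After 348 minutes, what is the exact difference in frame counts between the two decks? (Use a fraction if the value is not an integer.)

626400/1001 frames

348 min = 20880 s.
A emits 30 × 20880 = 626400 frames; B emits 30000/1001 × 20880 = 626400000/1001.
Difference = 626400/1001 frames (≈ 625.7742); B is behind A.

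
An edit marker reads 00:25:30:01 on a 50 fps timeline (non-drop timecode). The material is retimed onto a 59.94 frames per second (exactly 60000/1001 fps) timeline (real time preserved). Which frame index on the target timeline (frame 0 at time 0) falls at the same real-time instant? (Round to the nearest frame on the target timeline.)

frame 91709

Source frame index: (0×3600 + 25×60 + 30) × 50 + 1 = 76501.
Real time: 76501 / (50) = 76501/50 s.
Target frame: (76501/50) × (60000/1001) = 91801200/1001 ≈ 91709.491 → 91709.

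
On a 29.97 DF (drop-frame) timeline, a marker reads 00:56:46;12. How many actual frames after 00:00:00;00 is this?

102090

Complete 10-minute blocks: 5, each 17982 frames → 89910.
Remaining 6 whole minutes in the current block: 1800 + 5 × 1798 = 10790 frames.
Within the current minute: 46 × 30 + 12 − 2 = 1390 (labels ;00/;01 skipped at this minute). Total = 89910 + 10790 + 1390 = 102090.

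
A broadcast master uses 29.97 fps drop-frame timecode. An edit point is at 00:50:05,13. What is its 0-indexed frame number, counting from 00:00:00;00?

Complete 10-minute blocks: 5, each 17982 frames → 89910.
Remaining 0 whole minutes in the current block: 0 frames.
Within the current minute: 5 × 30 + 13 = 163. Total = 89910 + 0 + 163 = 90073.

90073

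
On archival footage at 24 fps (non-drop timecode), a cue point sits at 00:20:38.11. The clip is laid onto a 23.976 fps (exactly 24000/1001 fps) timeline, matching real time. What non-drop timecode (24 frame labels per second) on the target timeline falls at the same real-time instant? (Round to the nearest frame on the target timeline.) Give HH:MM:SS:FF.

00:20:37:05

Source frame index: (0×3600 + 20×60 + 38) × 24 + 11 = 29723.
Real time: 29723 / (24) = 29723/24 s.
Target frame: (29723/24) × (24000/1001) = 29723000/1001 ≈ 29693.307 → 29693.
At 24 labels/s: frame 29693 → 00:20:37:05.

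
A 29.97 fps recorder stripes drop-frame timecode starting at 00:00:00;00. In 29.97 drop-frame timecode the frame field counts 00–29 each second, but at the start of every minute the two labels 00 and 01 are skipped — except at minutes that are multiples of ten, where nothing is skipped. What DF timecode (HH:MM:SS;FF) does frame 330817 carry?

03:03:58;07

Each 10-minute DF block holds 10 × 60 × 30 − 9 × 2 = 17982 frames. 330817 ÷ 17982 → 18 full blocks, remainder 7141.
Within the partial block the first minute is 1800 frames and each further minute 1798, so 3 further minute boundaries passed. Total skipped labels = 18 × 18 + 2 × 3 = 330.
Non-drop label index = 330817 + 330 = 331147; at 30 labels/s that is 03:03:58:07, i.e. DF 03:03:58;07.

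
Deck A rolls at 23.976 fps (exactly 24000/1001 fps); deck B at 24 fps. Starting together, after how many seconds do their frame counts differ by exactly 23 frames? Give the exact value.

23023/24 seconds

The gap grows by |24 − 24000/1001| = 24/1001 frames per second.
Time for a 23-frame gap: 23 ÷ (24/1001) = 23023/24 s.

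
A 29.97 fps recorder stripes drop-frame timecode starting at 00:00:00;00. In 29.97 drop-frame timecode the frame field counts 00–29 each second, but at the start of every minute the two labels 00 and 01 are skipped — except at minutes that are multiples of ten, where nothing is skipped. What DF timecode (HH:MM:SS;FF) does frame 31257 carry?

Ten DF minutes hold 17982 frames, so frame 31257 lies in block 1 (frames 17982–35963) with 13275 frames into that block.
The block's first minute is 1800 frames and the rest 1798 each; 13275 frames reaches minute 7, so 1 × 18 + 7 × 2 = 32 labels have been skipped so far.
Adding those back, label number 31257 + 32 = 31289 at 30 labels/s is 1042 s + 29 f = 0 h 17 min 22 s frame 29, i.e. 00:17:22;29.

00:17:22;29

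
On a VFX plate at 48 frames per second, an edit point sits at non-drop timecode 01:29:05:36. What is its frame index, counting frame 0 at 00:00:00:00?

256596

Total seconds to the label: (1 × 3600 + 29 × 60 + 5) = 5345.
Frame index = 5345 × 48 + 36 = 256596.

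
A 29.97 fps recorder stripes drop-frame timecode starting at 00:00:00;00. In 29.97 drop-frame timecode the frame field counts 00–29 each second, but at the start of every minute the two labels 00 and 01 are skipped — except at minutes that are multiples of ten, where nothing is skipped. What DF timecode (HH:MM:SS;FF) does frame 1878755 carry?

17:24:47;25

Each 10-minute DF block holds 10 × 60 × 30 − 9 × 2 = 17982 frames. 1878755 ÷ 17982 → 104 full blocks, remainder 8627.
Within the partial block the first minute is 1800 frames and each further minute 1798, so 4 further minute boundaries passed. Total skipped labels = 18 × 104 + 2 × 4 = 1880.
Non-drop label index = 1878755 + 1880 = 1880635; at 30 labels/s that is 17:24:47:25, i.e. DF 17:24:47;25.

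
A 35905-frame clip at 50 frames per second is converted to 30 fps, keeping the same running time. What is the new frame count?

21543 frames

Target frames = source frames × (target rate / source rate) = 35905 × (30)/(50) = 35905 × 3/5 = 21543.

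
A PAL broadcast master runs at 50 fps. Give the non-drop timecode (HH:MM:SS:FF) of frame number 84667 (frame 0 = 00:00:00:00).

84667 ÷ 50 = 1693 full seconds, remainder 17 frames.
1693 s = 0 h 28 min 13 s.
Timecode: 00:28:13:17.

00:28:13:17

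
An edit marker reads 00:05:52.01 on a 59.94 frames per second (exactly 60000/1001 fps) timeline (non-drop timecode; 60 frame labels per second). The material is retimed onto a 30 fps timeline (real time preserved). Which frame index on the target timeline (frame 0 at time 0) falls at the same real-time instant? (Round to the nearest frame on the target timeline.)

Source frame index: (0×3600 + 5×60 + 52) × 60 + 1 = 21121.
Real time: 21121 / (60000/1001) = 21142121/60000 s.
Target frame: (21142121/60000) × (30) = 21142121/2000 ≈ 10571.060 → 10571.

frame 10571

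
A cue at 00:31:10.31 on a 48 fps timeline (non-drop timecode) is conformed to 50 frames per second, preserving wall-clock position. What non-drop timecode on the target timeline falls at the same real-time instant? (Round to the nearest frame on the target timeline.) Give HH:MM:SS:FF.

00:31:10:32

Source frame index: (0×3600 + 31×60 + 10) × 48 + 31 = 89791.
Real time: 89791 / (48) = 89791/48 s.
Target frame: (89791/48) × (50) = 2244775/24 ≈ 93532.292 → 93532.
At 50 labels/s: frame 93532 → 00:31:10:32.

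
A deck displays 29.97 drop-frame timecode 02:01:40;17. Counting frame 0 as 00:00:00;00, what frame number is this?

Complete 10-minute blocks: 12, each 17982 frames → 215784.
Remaining 1 whole minute in the current block: 1800 + 0 × 1798 = 1800 frames.
Within the current minute: 40 × 30 + 17 − 2 = 1215 (labels ;00/;01 skipped at this minute). Total = 215784 + 1800 + 1215 = 218799.

218799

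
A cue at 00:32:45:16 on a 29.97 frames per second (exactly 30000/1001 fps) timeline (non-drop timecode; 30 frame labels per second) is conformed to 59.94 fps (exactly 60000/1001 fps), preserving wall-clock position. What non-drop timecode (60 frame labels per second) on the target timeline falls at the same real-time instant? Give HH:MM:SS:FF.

Source frame index: (0×3600 + 32×60 + 45) × 30 + 16 = 58966.
Real time: 58966 / (30000/1001) = 29512483/15000 s.
Target frame: (29512483/15000) × (60000/1001) = 117932.
At 60 labels/s: frame 117932 → 00:32:45:32.

00:32:45:32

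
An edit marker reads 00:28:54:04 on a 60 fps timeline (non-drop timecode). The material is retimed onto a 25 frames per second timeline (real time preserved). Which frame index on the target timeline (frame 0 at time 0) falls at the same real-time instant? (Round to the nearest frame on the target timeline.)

frame 43352

Source frame index: (0×3600 + 28×60 + 54) × 60 + 4 = 104044.
Real time: 104044 / (60) = 26011/15 s.
Target frame: (26011/15) × (25) = 130055/3 ≈ 43351.667 → 43352.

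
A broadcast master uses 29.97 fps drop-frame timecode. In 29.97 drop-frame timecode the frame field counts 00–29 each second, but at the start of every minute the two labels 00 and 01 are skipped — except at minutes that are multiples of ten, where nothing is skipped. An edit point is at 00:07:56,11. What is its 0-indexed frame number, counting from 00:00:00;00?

As if non-drop at 30 labels/s: (0 × 3600 + 7 × 60 + 56) × 30 + 11 = 14291.
Minute boundaries passed: 7; those not divisible by 10: 7 − 0 = 7; dropped labels = 2 × 7 = 14.
Actual frame index = 14291 − 14 = 14277.

14277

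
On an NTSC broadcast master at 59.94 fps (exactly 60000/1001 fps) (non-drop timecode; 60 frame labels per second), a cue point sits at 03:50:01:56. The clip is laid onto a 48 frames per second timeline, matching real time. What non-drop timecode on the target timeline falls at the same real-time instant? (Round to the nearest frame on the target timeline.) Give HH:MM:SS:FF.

03:50:15:35

Source frame index: (3×3600 + 50×60 + 1) × 60 + 56 = 828116.
Real time: 828116 / (60000/1001) = 207236029/15000 s.
Target frame: (207236029/15000) × (48) = 414472058/625 ≈ 663155.293 → 663155.
At 48 labels/s: frame 663155 → 03:50:15:35.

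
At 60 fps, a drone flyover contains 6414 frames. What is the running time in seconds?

106.9 seconds

Running time = 6414 / (60) = 106.9 s.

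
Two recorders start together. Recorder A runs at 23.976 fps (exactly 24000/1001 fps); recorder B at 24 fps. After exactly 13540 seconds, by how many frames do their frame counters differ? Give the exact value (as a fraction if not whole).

324960/1001 frames

A emits 24000/1001 × 13540 = 324960000/1001 frames; B emits 24 × 13540 = 324960.
Difference = 324960/1001 frames (≈ 324.6354); B is ahead of A.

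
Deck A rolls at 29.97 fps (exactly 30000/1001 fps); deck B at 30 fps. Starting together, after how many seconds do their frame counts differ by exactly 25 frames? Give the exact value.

5005/6 seconds

The gap grows by |30 − 30000/1001| = 30/1001 frames per second.
Time for a 25-frame gap: 25 ÷ (30/1001) = 5005/6 s.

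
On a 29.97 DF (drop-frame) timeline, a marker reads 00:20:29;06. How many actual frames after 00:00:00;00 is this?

36840

As if non-drop at 30 labels/s: (0 × 3600 + 20 × 60 + 29) × 30 + 6 = 36876.
Minute boundaries passed: 20; those not divisible by 10: 20 − 2 = 18; dropped labels = 2 × 18 = 36.
Actual frame index = 36876 − 36 = 36840.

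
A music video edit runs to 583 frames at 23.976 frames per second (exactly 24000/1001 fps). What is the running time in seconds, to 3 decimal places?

Running time = 583 × 1001/24000 = 583583/24000 s ≈ 24.316 s.

24.316 seconds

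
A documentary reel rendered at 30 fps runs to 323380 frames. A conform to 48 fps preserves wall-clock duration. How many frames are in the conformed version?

Frames at target rate = 323380 × (48) / (30) = 517408.

517408 frames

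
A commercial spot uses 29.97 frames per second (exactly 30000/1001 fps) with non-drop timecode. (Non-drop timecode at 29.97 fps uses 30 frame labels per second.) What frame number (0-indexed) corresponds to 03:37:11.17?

frame 390947

Total seconds to the label: (3 × 3600 + 37 × 60 + 11) = 13031.
Frame index = 13031 × 30 + 17 = 390947.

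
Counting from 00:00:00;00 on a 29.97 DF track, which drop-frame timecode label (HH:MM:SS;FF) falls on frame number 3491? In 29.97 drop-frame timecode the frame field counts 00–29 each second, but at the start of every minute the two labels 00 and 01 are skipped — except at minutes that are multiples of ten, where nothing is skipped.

Each 10-minute DF block holds 10 × 60 × 30 − 9 × 2 = 17982 frames. 3491 ÷ 17982 → 0 full blocks, remainder 3491.
Within the partial block the first minute is 1800 frames and each further minute 1798, so 1 further minute boundary passed. Total skipped labels = 18 × 0 + 2 × 1 = 2.
Non-drop label index = 3491 + 2 = 3493; at 30 labels/s that is 00:01:56:13, i.e. DF 00:01:56;13.

00:01:56;13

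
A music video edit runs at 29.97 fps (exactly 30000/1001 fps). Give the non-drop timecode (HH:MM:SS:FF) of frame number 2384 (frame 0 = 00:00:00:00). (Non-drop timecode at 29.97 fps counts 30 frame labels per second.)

2384 ÷ 30 = 79 full seconds, remainder 14 frames.
79 s = 0 h 1 min 19 s.
Timecode: 00:01:19:14.

00:01:19:14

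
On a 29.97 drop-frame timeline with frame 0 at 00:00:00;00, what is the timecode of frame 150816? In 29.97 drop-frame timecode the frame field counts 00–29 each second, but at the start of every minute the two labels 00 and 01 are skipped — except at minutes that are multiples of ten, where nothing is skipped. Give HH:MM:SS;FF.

Ten DF minutes hold 17982 frames, so frame 150816 lies in block 8 (frames 143856–161837) with 6960 frames into that block.
The block's first minute is 1800 frames and the rest 1798 each; 6960 frames reaches minute 3, so 8 × 18 + 3 × 2 = 150 labels have been skipped so far.
Adding those back, label number 150816 + 150 = 150966 at 30 labels/s is 5032 s + 6 f = 1 h 23 min 52 s frame 6, i.e. 01:23:52;06.

01:23:52;06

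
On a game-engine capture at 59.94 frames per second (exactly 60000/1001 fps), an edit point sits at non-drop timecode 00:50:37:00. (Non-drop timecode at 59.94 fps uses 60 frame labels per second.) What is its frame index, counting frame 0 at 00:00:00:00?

Total seconds to the label: (0 × 3600 + 50 × 60 + 37) = 3037.
Frame index = 3037 × 60 + 0 = 182220.

182220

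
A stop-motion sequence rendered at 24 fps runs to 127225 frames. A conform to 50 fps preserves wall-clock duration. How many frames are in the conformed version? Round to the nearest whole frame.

Frames at target rate = 127225 × (50) / (24) = 3180625/12 ≈ 265052.083.
Nearest whole frame: 265052.

265052 frames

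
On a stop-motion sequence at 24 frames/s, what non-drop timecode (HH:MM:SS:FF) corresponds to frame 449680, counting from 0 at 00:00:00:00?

449680 ÷ 24 = 18736 full seconds, remainder 16 frames.
18736 s = 5 h 12 min 16 s.
Timecode: 05:12:16:16.

05:12:16:16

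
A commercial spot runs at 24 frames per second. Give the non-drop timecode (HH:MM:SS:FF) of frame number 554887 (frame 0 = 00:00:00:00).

554887 ÷ 24 = 23120 full seconds, remainder 7 frames.
23120 s = 6 h 25 min 20 s.
Timecode: 06:25:20:07.

06:25:20:07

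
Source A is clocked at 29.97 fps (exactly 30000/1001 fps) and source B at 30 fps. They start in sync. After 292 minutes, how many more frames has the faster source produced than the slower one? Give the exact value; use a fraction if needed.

292 min = 17520 s.
A emits 30000/1001 × 17520 = 525600000/1001 frames; B emits 30 × 17520 = 525600.
Difference = 525600/1001 frames (≈ 525.0749); B is ahead of A.

525600/1001 frames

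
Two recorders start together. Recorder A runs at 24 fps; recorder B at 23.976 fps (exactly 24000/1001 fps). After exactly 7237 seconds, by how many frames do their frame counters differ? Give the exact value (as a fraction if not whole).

173688/1001 frames

A emits 24 × 7237 = 173688 frames; B emits 24000/1001 × 7237 = 173688000/1001.
Difference = 173688/1001 frames (≈ 173.5145); B is behind A.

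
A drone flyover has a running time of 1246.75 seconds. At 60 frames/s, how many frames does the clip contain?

74805 frames

Frames = 1246.75 × 60 = 74805.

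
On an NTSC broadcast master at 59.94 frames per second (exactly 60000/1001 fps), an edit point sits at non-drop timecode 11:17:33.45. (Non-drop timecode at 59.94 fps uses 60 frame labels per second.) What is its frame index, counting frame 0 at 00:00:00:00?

Total seconds to the label: (11 × 3600 + 17 × 60 + 33) = 40653.
Frame index = 40653 × 60 + 45 = 2439225.

2439225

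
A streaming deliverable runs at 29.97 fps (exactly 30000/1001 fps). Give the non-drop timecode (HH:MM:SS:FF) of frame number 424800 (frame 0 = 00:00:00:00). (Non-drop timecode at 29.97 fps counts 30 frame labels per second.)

424800 ÷ 30 = 14160 full seconds, remainder 0 frames.
14160 s = 3 h 56 min 0 s.
Timecode: 03:56:00:00.

03:56:00:00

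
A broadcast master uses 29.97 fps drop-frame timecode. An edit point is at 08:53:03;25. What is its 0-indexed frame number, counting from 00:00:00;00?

958555

Complete 10-minute blocks: 53, each 17982 frames → 953046.
Remaining 3 whole minutes in the current block: 1800 + 2 × 1798 = 5396 frames.
Within the current minute: 3 × 30 + 25 − 2 = 113 (labels ;00/;01 skipped at this minute). Total = 953046 + 5396 + 113 = 958555.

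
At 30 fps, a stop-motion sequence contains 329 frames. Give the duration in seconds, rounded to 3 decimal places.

Running time = 329 × 1/30 = 329/30 s ≈ 10.967 s.

10.967 seconds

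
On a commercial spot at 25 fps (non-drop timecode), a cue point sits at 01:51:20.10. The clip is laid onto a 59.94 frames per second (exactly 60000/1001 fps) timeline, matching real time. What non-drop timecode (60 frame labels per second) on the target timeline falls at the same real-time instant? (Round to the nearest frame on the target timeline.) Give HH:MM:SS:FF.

01:51:13:44

Source frame index: (1×3600 + 51×60 + 20) × 25 + 10 = 167010.
Real time: 167010 / (25) = 33402/5 s.
Target frame: (33402/5) × (60000/1001) = 400824000/1001 ≈ 400423.576 → 400424.
At 60 labels/s: frame 400424 → 01:51:13:44.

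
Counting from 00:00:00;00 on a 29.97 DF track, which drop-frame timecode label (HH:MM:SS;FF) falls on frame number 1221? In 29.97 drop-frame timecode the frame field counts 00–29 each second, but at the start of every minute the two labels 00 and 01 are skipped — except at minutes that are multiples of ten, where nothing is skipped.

Each 10-minute DF block holds 10 × 60 × 30 − 9 × 2 = 17982 frames. 1221 ÷ 17982 → 0 full blocks, remainder 1221.
Within the partial block the first minute is 1800 frames and each further minute 1798, so 0 further minute boundaries passed. Total skipped labels = 18 × 0 + 2 × 0 = 0.
Non-drop label index = 1221 + 0 = 1221; at 30 labels/s that is 00:00:40:21, i.e. DF 00:00:40;21.

00:00:40;21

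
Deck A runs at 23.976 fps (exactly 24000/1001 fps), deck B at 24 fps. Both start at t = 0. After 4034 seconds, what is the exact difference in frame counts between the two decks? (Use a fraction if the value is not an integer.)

A emits 24000/1001 × 4034 = 96816000/1001 frames; B emits 24 × 4034 = 96816.
Difference = 96816/1001 frames (≈ 96.7193); B is ahead of A.

96816/1001 frames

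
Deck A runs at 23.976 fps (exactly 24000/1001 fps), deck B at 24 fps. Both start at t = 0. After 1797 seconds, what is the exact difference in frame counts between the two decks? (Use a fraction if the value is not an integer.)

A emits 24000/1001 × 1797 = 43128000/1001 frames; B emits 24 × 1797 = 43128.
Difference = 43128/1001 frames (≈ 43.0849); B is ahead of A.

43128/1001 frames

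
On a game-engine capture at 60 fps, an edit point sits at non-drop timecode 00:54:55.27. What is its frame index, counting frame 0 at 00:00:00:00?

frame 197727

Total seconds to the label: (0 × 3600 + 54 × 60 + 55) = 3295.
Frame index = 3295 × 60 + 27 = 197727.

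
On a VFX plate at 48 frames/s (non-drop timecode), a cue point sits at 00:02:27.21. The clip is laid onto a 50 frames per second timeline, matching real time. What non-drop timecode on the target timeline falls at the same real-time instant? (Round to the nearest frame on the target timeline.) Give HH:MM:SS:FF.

Source frame index: (0×3600 + 2×60 + 27) × 48 + 21 = 7077.
Real time: 7077 / (48) = 2359/16 s.
Target frame: (2359/16) × (50) = 58975/8 ≈ 7371.875 → 7372.
At 50 labels/s: frame 7372 → 00:02:27:22.

00:02:27:22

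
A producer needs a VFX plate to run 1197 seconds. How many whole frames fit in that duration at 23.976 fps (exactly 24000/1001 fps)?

28699 frames

Frames = 1197 × 24000/1001 = 4104000/143 ≈ 28699.3007.
Complete frames: 28699.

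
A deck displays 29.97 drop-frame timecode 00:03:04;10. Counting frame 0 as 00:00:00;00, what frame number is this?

5524

Complete 10-minute blocks: 0, each 17982 frames → 0.
Remaining 3 whole minutes in the current block: 1800 + 2 × 1798 = 5396 frames.
Within the current minute: 4 × 30 + 10 − 2 = 128 (labels ;00/;01 skipped at this minute). Total = 0 + 5396 + 128 = 5524.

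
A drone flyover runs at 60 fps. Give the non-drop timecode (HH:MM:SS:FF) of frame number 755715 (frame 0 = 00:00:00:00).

755715 ÷ 60 = 12595 full seconds, remainder 15 frames.
12595 s = 3 h 29 min 55 s.
Timecode: 03:29:55:15.

03:29:55:15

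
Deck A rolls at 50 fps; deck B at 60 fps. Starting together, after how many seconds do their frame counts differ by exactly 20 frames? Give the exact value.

2 seconds

The gap grows by |60 − 50| = 10 frames per second.
Time for a 20-frame gap: 20 ÷ (10) = 2 s.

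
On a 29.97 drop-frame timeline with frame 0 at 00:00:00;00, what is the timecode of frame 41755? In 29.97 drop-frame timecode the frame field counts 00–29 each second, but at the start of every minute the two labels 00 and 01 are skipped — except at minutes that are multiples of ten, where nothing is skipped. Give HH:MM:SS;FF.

00:23:13;07

Each 10-minute DF block holds 10 × 60 × 30 − 9 × 2 = 17982 frames. 41755 ÷ 17982 → 2 full blocks, remainder 5791.
Within the partial block the first minute is 1800 frames and each further minute 1798, so 3 further minute boundaries passed. Total skipped labels = 18 × 2 + 2 × 3 = 42.
Non-drop label index = 41755 + 42 = 41797; at 30 labels/s that is 00:23:13:07, i.e. DF 00:23:13;07.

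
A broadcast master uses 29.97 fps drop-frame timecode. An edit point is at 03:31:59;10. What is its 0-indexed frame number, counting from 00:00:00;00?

381200

As if non-drop at 30 labels/s: (3 × 3600 + 31 × 60 + 59) × 30 + 10 = 381580.
Minute boundaries passed: 211; those not divisible by 10: 211 − 21 = 190; dropped labels = 2 × 190 = 380.
Actual frame index = 381580 − 380 = 381200.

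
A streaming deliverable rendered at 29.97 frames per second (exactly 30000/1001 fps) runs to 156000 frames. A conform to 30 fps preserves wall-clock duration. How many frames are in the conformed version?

Target frames = source frames × (target rate / source rate) = 156000 × (30)/(30000/1001) = 156000 × 1001/1000 = 156156.

156156 frames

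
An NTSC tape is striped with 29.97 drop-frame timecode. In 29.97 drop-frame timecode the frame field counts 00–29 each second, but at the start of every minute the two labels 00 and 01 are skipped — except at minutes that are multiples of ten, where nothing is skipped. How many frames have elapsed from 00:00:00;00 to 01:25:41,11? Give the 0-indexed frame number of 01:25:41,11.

154087

As if non-drop at 30 labels/s: (1 × 3600 + 25 × 60 + 41) × 30 + 11 = 154241.
Minute boundaries passed: 85; those not divisible by 10: 85 − 8 = 77; dropped labels = 2 × 77 = 154.
Actual frame index = 154241 − 154 = 154087.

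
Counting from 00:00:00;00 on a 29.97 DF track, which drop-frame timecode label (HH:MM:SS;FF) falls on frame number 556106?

Each 10-minute DF block holds 10 × 60 × 30 − 9 × 2 = 17982 frames. 556106 ÷ 17982 → 30 full blocks, remainder 16646.
Within the partial block the first minute is 1800 frames and each further minute 1798, so 9 further minute boundaries passed. Total skipped labels = 18 × 30 + 2 × 9 = 558.
Non-drop label index = 556106 + 558 = 556664; at 30 labels/s that is 05:09:15:14, i.e. DF 05:09:15;14.

05:09:15;14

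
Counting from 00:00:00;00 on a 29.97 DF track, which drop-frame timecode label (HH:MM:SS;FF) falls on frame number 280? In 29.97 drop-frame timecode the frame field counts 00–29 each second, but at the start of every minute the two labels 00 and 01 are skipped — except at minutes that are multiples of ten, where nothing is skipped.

Each 10-minute DF block holds 10 × 60 × 30 − 9 × 2 = 17982 frames. 280 ÷ 17982 → 0 full blocks, remainder 280.
Within the partial block the first minute is 1800 frames and each further minute 1798, so 0 further minute boundaries passed. Total skipped labels = 18 × 0 + 2 × 0 = 0.
Non-drop label index = 280 + 0 = 280; at 30 labels/s that is 00:00:09:10, i.e. DF 00:00:09;10.

00:00:09;10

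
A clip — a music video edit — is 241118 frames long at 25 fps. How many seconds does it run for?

9644.72 seconds

Running time = 241118 / (25) = 9644.72 s.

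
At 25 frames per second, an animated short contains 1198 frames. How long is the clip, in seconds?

47.92 seconds

Running time = 1198 / (25) = 47.92 s.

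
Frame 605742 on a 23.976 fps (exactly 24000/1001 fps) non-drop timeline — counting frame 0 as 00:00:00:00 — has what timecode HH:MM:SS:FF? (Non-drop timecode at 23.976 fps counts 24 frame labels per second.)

07:00:39:06

605742 ÷ 24 = 25239 full seconds, remainder 6 frames.
25239 s = 7 h 0 min 39 s.
Timecode: 07:00:39:06.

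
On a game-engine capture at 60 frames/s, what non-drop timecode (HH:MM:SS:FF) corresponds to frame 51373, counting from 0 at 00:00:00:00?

51373 ÷ 60 = 856 full seconds, remainder 13 frames.
856 s = 0 h 14 min 16 s.
Timecode: 00:14:16:13.

00:14:16:13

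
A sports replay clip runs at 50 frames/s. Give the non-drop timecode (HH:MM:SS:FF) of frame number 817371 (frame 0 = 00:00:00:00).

04:32:27:21

817371 ÷ 50 = 16347 full seconds, remainder 21 frames.
16347 s = 4 h 32 min 27 s.
Timecode: 04:32:27:21.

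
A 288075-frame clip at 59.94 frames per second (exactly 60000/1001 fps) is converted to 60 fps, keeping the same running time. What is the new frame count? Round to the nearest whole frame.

Frames at target rate = 288075 × (60) / (60000/1001) = 11534523/40 ≈ 288363.075.
Nearest whole frame: 288363.

288363 frames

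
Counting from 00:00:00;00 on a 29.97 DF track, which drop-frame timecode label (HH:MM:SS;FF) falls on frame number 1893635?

17:33:04;11

Each 10-minute DF block holds 10 × 60 × 30 − 9 × 2 = 17982 frames. 1893635 ÷ 17982 → 105 full blocks, remainder 5525.
Within the partial block the first minute is 1800 frames and each further minute 1798, so 3 further minute boundaries passed. Total skipped labels = 18 × 105 + 2 × 3 = 1896.
Non-drop label index = 1893635 + 1896 = 1895531; at 30 labels/s that is 17:33:04:11, i.e. DF 17:33:04;11.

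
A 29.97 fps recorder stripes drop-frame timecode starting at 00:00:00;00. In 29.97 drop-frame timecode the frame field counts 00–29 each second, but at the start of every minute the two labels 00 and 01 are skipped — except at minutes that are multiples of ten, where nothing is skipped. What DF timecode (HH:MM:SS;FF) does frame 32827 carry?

Each 10-minute DF block holds 10 × 60 × 30 − 9 × 2 = 17982 frames. 32827 ÷ 17982 → 1 full block, remainder 14845.
Within the partial block the first minute is 1800 frames and each further minute 1798, so 8 further minute boundaries passed. Total skipped labels = 18 × 1 + 2 × 8 = 34.
Non-drop label index = 32827 + 34 = 32861; at 30 labels/s that is 00:18:15:11, i.e. DF 00:18:15;11.

00:18:15;11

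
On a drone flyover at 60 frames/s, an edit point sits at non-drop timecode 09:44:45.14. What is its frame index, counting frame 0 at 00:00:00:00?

2105114

Total seconds to the label: (9 × 3600 + 44 × 60 + 45) = 35085.
Frame index = 35085 × 60 + 14 = 2105114.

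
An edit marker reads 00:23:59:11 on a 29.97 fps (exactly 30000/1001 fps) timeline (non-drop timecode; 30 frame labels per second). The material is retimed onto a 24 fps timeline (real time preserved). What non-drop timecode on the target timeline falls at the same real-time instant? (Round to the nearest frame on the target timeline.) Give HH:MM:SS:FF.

Source frame index: (0×3600 + 23×60 + 59) × 30 + 11 = 43181.
Real time: 43181 / (30000/1001) = 43224181/30000 s.
Target frame: (43224181/30000) × (24) = 43224181/1250 ≈ 34579.345 → 34579.
At 24 labels/s: frame 34579 → 00:24:00:19.

00:24:00:19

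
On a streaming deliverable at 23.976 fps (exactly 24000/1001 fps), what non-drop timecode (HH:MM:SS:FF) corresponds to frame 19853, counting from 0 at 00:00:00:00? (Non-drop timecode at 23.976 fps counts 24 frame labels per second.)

00:13:47:05

19853 ÷ 24 = 827 full seconds, remainder 5 frames.
827 s = 0 h 13 min 47 s.
Timecode: 00:13:47:05.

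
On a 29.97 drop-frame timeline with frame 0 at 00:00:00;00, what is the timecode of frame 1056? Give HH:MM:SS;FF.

00:00:35;06

Each 10-minute DF block holds 10 × 60 × 30 − 9 × 2 = 17982 frames. 1056 ÷ 17982 → 0 full blocks, remainder 1056.
Within the partial block the first minute is 1800 frames and each further minute 1798, so 0 further minute boundaries passed. Total skipped labels = 18 × 0 + 2 × 0 = 0.
Non-drop label index = 1056 + 0 = 1056; at 30 labels/s that is 00:00:35:06, i.e. DF 00:00:35;06.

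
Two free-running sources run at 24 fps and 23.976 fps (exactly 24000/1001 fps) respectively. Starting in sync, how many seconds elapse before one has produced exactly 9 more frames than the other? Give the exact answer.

375.375 seconds

The gap grows by |24000/1001 − 24| = 24/1001 frames per second.
Time for a 9-frame gap: 9 ÷ (24/1001) = 375.375 s.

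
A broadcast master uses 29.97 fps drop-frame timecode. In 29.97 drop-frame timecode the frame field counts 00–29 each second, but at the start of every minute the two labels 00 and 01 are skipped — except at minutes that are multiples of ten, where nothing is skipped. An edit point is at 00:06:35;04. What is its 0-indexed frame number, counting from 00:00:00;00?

As if non-drop at 30 labels/s: (0 × 3600 + 6 × 60 + 35) × 30 + 4 = 11854.
Minute boundaries passed: 6; those not divisible by 10: 6 − 0 = 6; dropped labels = 2 × 6 = 12.
Actual frame index = 11854 − 12 = 11842.

11842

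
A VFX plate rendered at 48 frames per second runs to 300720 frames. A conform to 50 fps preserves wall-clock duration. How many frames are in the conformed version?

Target frames = source frames × (target rate / source rate) = 300720 × (50)/(48) = 300720 × 25/24 = 313250.

313250 frames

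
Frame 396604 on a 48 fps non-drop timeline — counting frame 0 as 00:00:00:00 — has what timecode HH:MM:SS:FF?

02:17:42:28

396604 ÷ 48 = 8262 full seconds, remainder 28 frames.
8262 s = 2 h 17 min 42 s.
Timecode: 02:17:42:28.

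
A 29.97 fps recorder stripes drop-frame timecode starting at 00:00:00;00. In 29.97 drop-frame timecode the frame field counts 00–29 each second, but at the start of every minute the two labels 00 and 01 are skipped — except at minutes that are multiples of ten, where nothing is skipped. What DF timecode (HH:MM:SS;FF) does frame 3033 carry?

Ten DF minutes hold 17982 frames, so frame 3033 lies in block 0 (frames 0–17981) with 3033 frames into that block.
The block's first minute is 1800 frames and the rest 1798 each; 3033 frames reaches minute 1, so 0 × 18 + 1 × 2 = 2 labels have been skipped so far.
Adding those back, label number 3033 + 2 = 3035 at 30 labels/s is 101 s + 5 f = 0 h 1 min 41 s frame 5, i.e. 00:01:41;05.

00:01:41;05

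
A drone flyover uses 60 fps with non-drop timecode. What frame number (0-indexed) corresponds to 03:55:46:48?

848808

Total seconds to the label: (3 × 3600 + 55 × 60 + 46) = 14146.
Frame index = 14146 × 60 + 48 = 848808.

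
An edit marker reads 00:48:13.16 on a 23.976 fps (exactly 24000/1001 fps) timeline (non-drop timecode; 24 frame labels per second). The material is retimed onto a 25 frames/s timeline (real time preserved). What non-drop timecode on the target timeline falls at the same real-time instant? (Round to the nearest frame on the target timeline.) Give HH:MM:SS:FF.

Source frame index: (0×3600 + 48×60 + 13) × 24 + 16 = 69448.
Real time: 69448 / (24000/1001) = 8689681/3000 s.
Target frame: (8689681/3000) × (25) = 8689681/120 ≈ 72414.008 → 72414.
At 25 labels/s: frame 72414 → 00:48:16:14.

00:48:16:14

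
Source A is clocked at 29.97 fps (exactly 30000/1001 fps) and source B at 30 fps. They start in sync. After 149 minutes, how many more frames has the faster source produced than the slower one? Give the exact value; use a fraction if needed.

149 min = 8940 s.
A emits 30000/1001 × 8940 = 268200000/1001 frames; B emits 30 × 8940 = 268200.
Difference = 268200/1001 frames (≈ 267.9321); B is ahead of A.

268200/1001 frames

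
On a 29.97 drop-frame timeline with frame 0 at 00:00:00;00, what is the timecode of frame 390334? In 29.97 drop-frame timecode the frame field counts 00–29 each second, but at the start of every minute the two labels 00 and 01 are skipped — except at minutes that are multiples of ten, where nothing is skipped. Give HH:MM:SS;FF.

03:37:04;06

Ten DF minutes hold 17982 frames, so frame 390334 lies in block 21 (frames 377622–395603) with 12712 frames into that block.
The block's first minute is 1800 frames and the rest 1798 each; 12712 frames reaches minute 7, so 21 × 18 + 7 × 2 = 392 labels have been skipped so far.
Adding those back, label number 390334 + 392 = 390726 at 30 labels/s is 13024 s + 6 f = 3 h 37 min 4 s frame 6, i.e. 03:37:04;06.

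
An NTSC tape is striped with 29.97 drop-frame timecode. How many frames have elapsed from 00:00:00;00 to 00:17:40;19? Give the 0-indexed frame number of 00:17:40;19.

31787

As if non-drop at 30 labels/s: (0 × 3600 + 17 × 60 + 40) × 30 + 19 = 31819.
Minute boundaries passed: 17; those not divisible by 10: 17 − 1 = 16; dropped labels = 2 × 16 = 32.
Actual frame index = 31819 − 32 = 31787.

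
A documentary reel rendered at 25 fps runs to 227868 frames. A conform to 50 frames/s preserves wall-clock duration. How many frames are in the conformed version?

455736 frames

Target frames = source frames × (target rate / source rate) = 227868 × (50)/(25) = 227868 × 2 = 455736.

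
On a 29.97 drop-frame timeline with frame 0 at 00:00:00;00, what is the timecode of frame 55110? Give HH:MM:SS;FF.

Ten DF minutes hold 17982 frames, so frame 55110 lies in block 3 (frames 53946–71927) with 1164 frames into that block.
The block's first minute is 1800 frames and the rest 1798 each; 1164 frames reaches minute 0, so 3 × 18 + 0 × 2 = 54 labels have been skipped so far.
Adding those back, label number 55110 + 54 = 55164 at 30 labels/s is 1838 s + 24 f = 0 h 30 min 38 s frame 24, i.e. 00:30:38;24.

00:30:38;24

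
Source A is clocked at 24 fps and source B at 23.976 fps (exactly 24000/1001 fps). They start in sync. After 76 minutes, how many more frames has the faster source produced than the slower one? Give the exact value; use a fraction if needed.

76 min = 4560 s.
A emits 24 × 4560 = 109440 frames; B emits 24000/1001 × 4560 = 109440000/1001.
Difference = 109440/1001 frames (≈ 109.3307); B is behind A.

109440/1001 frames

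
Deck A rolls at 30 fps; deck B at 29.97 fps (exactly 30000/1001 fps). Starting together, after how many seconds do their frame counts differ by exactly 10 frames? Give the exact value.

The gap grows by |30000/1001 − 30| = 30/1001 frames per second.
Time for a 10-frame gap: 10 ÷ (30/1001) = 1001/3 s.

1001/3 seconds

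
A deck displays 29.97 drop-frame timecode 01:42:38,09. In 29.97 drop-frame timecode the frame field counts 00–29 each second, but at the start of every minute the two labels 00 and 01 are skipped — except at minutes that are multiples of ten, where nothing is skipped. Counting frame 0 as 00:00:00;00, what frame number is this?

184565

Complete 10-minute blocks: 10, each 17982 frames → 179820.
Remaining 2 whole minutes in the current block: 1800 + 1 × 1798 = 3598 frames.
Within the current minute: 38 × 30 + 9 − 2 = 1147 (labels ;00/;01 skipped at this minute). Total = 179820 + 3598 + 1147 = 184565.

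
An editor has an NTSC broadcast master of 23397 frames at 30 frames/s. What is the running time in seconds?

Running time = 23397 / (30) = 779.9 s.

779.9 seconds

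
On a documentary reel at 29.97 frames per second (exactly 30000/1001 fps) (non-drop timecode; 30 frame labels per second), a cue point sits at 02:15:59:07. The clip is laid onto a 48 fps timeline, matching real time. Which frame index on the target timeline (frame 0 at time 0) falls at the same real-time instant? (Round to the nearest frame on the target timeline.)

Source frame index: (2×3600 + 15×60 + 59) × 30 + 7 = 244777.
Real time: 244777 / (30000/1001) = 245021777/30000 s.
Target frame: (245021777/30000) × (48) = 245021777/625 ≈ 392034.843 → 392035.

frame 392035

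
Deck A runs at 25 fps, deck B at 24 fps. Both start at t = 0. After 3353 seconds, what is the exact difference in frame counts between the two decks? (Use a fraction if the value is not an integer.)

3353 frames

A emits 25 × 3353 = 83825 frames; B emits 24 × 3353 = 80472.
Difference = 3353 frames; B is behind A.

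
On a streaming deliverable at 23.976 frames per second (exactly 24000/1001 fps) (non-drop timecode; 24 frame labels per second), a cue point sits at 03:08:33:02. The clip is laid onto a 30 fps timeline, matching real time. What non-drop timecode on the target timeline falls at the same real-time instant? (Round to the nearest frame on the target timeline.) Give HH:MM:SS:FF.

Source frame index: (3×3600 + 8×60 + 33) × 24 + 2 = 271514.
Real time: 271514 / (24000/1001) = 135892757/12000 s.
Target frame: (135892757/12000) × (30) = 135892757/400 ≈ 339731.893 → 339732.
At 30 labels/s: frame 339732 → 03:08:44:12.

03:08:44:12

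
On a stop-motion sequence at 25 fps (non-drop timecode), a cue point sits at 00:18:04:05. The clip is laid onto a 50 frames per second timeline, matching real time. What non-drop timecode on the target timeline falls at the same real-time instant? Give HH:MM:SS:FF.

Source frame index: (0×3600 + 18×60 + 4) × 25 + 5 = 27105.
Real time: 27105 / (25) = 5421/5 s.
Target frame: (5421/5) × (50) = 54210.
At 50 labels/s: frame 54210 → 00:18:04:10.

00:18:04:10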